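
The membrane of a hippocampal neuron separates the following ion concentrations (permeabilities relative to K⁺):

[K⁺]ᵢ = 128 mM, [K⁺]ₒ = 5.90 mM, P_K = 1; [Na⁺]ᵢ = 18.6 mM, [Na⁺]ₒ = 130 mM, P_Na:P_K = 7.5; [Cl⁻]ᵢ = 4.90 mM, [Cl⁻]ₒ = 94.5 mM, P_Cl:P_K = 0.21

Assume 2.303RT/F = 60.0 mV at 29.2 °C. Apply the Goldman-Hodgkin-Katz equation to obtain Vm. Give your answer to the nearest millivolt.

Vm = 60.0 · log₁₀[(Σ P·[cation]ₒ + Σ P·[anion]ᵢ) / (Σ P·[cation]ᵢ + Σ P·[anion]ₒ)]
Numerator = 1×5.90 + 7.5×130 + 0.21×4.90 = 981.9
Denominator = 1×128 + 7.5×18.6 + 0.21×94.5 = 287.3
Vm = 60.0 · log₁₀(3.4172) = 60.0 × (0.5337) = 32.02 mV

32 mV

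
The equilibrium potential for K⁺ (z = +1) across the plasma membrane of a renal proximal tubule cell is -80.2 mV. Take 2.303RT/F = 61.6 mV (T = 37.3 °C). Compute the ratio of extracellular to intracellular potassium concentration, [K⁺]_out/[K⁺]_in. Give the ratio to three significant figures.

log₁₀([out]/[in]) = E·z/(61.6) = -80.2 × 1 / 61.6 = -1.3019
[out]/[in] = 10^(-1.3019) = 0.04989

0.0499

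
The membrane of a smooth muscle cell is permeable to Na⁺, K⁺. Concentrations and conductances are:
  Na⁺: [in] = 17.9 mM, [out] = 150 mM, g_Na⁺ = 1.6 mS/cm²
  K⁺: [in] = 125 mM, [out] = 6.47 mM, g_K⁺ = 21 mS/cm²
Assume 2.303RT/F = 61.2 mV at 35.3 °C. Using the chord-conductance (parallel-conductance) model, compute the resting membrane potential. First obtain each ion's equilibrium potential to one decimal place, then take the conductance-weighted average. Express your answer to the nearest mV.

E_Na⁺ = (61.2/1)·log₁₀(150/17.9) = 56.5 mV
E_K⁺ = (61.2/1)·log₁₀(6.47/125) = -78.7 mV
Vm = (Σ gᵢEᵢ)/(Σ gᵢ) = (1.6·56.5 + 21·-78.7) / (1.6 + 21)
= -1562.30 / 22.6 = -69.13 mV

-69 mV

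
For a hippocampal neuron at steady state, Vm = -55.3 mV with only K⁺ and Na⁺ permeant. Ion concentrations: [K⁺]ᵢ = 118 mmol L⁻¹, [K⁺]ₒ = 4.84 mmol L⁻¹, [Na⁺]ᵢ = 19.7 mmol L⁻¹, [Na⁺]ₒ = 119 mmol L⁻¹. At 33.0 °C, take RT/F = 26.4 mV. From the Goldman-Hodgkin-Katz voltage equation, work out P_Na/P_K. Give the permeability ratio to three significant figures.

Let α = P_Na/P_K. GHK: Vm = 26.4·ln[(Kₒ + α·Naₒ)/(Kᵢ + α·Naᵢ)].
e^(Vm/26.4) = e^(-55.3/26.4) = 0.12311
So 0.12311·(Kᵢ + α·Naᵢ) = Kₒ + α·Naₒ → α = (0.12311·118.0 − 4.84) / (119.0 − 0.12311·19.7)
α = (14.53 − 4.84) / (119.0 − 2.425) = 9.687/116.6 = 0.08309

0.0831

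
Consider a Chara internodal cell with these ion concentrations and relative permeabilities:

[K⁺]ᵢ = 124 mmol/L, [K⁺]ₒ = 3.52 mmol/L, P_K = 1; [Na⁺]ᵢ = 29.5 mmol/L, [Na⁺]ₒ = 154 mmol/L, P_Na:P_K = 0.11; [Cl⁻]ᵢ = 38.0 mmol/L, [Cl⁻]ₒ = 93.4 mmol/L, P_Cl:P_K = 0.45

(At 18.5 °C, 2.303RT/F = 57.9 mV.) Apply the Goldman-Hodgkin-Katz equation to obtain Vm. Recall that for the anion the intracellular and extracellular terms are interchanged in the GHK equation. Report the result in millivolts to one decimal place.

-37.9 mV

Vm = 57.9 · log₁₀[(Σ P·[cation]ₒ + Σ P·[anion]ᵢ) / (Σ P·[cation]ᵢ + Σ P·[anion]ₒ)]
Numerator = 1×3.52 + 0.11×154 + 0.45×38.0 = 37.56
Denominator = 1×124 + 0.11×29.5 + 0.45×93.4 = 169.3
Vm = 57.9 · log₁₀(0.22189) = 57.9 × (-0.6539) = -37.86 mV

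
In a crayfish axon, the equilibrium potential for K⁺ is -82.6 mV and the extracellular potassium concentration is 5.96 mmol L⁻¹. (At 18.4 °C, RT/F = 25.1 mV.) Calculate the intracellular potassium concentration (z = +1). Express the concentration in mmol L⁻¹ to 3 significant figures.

Nernst: E = (25.1/1) · ln([out]/[in]), so ln([out]/[in]) = -82.6 × 1 / 25.1 = -3.2908.
[out]/[in] = e^(-3.2908) = 0.03722.
[in] = 5.96 / 0.03722 = 160.1 mmol L⁻¹.

160 mmol L⁻¹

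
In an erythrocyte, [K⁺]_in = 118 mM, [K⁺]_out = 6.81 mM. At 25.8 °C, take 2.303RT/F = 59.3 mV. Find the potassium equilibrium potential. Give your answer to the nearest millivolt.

-73 mV

E = (59.3/z) · log₁₀([K⁺]_out/[K⁺]_in) with z = +1.
= (59.3/1) · log₁₀(6.81/118) = 59.30 · log₁₀(0.05771)
= 59.30 · (-1.2387) = -73.46 mV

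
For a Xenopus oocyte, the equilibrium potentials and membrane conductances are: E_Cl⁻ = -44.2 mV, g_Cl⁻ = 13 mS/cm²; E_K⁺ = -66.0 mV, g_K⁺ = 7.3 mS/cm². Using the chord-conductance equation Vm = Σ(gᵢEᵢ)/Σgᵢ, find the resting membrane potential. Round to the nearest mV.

-52 mV

Σ gᵢEᵢ = 13·(-44.2) + 7.3·(-66.0) = -1056.40
Σ gᵢ = 13 + 7.3 = 20.3
Vm = -1056.40 / 20.3 = -52.04 mV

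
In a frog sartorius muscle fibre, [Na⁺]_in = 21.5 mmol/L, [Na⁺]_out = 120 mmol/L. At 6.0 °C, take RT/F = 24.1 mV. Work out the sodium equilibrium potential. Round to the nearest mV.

41 mV

E = (24.1/z) · ln([Na⁺]_out/[Na⁺]_in) with z = +1.
= (24.1/1) · ln(120/21.5) = 24.10 · ln(5.581)
= 24.10 · (1.7194) = 41.44 mV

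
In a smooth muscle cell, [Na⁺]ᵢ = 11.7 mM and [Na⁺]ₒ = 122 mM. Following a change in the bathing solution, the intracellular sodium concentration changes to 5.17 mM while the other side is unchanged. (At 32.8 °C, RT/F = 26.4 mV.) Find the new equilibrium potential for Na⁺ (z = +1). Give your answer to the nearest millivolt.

83 mV

After the shift: [Na⁺]_out = 122, [Na⁺]_in = 5.17 mM.
E_new = (26.4/1)·ln(122/5.17) = 26.40 · (3.1611) = 83.45 mV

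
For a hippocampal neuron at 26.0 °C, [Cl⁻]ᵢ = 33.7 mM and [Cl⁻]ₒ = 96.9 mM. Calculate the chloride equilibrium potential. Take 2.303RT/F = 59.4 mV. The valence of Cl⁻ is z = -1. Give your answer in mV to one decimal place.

-27.2 mV

E = (59.4/z) · log₁₀([Cl⁻]_out/[Cl⁻]_in) with z = -1.
For an anion, dividing by z = -1 reverses the sign.
= (59.4/-1) · log₁₀(96.9/33.7) = -59.40 · log₁₀(2.875)
= -59.40 · (0.4587) = -27.25 mV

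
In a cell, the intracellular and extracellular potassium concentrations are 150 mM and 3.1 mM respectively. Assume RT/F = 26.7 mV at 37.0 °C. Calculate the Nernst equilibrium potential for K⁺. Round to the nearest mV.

E = (26.7/z) · ln([K⁺]_out/[K⁺]_in) with z = +1.
= (26.7/1) · ln(3.1/150) = 26.70 · ln(0.02067)
= 26.70 · (-3.8792) = -103.58 mV

-104 mV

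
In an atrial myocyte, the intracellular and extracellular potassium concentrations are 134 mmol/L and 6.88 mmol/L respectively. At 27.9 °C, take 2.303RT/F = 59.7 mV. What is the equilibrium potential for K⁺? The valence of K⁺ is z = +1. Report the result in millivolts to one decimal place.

-77.0 mV

E = (59.7/z) · log₁₀([K⁺]_out/[K⁺]_in) with z = +1.
= (59.7/1) · log₁₀(6.88/134) = 59.70 · log₁₀(0.05134)
= 59.70 · (-1.2895) = -76.98 mV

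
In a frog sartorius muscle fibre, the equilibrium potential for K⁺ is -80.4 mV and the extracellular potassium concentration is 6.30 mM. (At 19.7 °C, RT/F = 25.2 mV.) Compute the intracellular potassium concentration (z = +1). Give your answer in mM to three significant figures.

153 mM

Nernst: E = (25.2/1) · ln([out]/[in]), so ln([out]/[in]) = -80.4 × 1 / 25.2 = -3.1905.
[out]/[in] = e^(-3.1905) = 0.04115.
[in] = 6.30 / 0.04115 = 153.1 mM.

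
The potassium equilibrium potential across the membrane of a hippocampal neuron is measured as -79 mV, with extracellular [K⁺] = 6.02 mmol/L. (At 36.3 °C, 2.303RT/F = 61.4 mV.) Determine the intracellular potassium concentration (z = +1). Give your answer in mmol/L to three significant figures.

Nernst: E = (61.4/1) · log₁₀([out]/[in]), so log₁₀([out]/[in]) = -79.0 × 1 / 61.4 = -1.2866.
[out]/[in] = 10^(-1.2866) = 0.05168.
[in] = 6.02 / 0.05168 = 116.5 mmol/L.

116 mmol/L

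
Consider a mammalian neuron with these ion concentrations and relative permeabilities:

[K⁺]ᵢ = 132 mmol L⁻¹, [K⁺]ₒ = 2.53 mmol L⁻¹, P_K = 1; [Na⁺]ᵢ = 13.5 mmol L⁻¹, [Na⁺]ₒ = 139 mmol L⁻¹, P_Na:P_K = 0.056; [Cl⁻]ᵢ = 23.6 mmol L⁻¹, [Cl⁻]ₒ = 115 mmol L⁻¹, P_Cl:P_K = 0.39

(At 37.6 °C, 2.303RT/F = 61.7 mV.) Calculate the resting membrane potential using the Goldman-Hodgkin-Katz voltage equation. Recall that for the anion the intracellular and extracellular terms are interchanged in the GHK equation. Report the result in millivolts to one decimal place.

Vm = 61.7 · log₁₀[(Σ P·[cation]ₒ + Σ P·[anion]ᵢ) / (Σ P·[cation]ᵢ + Σ P·[anion]ₒ)]
Numerator = 1×2.53 + 0.056×139 + 0.39×23.6 = 19.52
Denominator = 1×132 + 0.056×13.5 + 0.39×115 = 177.6
Vm = 61.7 · log₁₀(0.10989) = 61.7 × (-0.9590) = -59.17 mV

-59.2 mV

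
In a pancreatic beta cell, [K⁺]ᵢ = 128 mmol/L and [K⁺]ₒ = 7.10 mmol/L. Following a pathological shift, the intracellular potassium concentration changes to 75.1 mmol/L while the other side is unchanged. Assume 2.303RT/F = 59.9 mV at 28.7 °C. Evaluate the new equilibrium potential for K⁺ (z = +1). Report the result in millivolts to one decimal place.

After the shift: [K⁺]_out = 7.10, [K⁺]_in = 75.1 mmol/L.
E_new = (59.9/1)·log₁₀(7.10/75.1) = 59.90 · (-1.0244) = -61.36 mV

-61.4 mV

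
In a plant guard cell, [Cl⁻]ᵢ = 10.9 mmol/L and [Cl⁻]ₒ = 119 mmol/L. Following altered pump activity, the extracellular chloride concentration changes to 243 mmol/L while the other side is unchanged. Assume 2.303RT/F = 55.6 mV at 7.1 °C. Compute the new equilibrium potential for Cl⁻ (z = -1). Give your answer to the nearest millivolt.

-75 mV

After the shift: [Cl⁻]_out = 243, [Cl⁻]_in = 10.9 mmol/L.
E_new = (55.6/-1)·log₁₀(243/10.9) = -55.60 · (1.3482) = -74.96 mV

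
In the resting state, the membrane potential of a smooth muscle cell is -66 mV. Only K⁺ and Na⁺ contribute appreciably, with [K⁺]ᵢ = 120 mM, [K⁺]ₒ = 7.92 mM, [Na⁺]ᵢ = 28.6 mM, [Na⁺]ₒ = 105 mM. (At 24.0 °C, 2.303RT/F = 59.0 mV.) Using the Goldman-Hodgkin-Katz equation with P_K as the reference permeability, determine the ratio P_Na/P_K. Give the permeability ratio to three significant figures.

0.0118

Let α = P_Na/P_K. GHK: Vm = 59.0·log₁₀[(Kₒ + α·Naₒ)/(Kᵢ + α·Naᵢ)].
10^(Vm/59.0) = 10^(-66.0/59.0) = 0.076095
So 0.076095·(Kᵢ + α·Naᵢ) = Kₒ + α·Naₒ → α = (0.076095·120.0 − 7.92) / (105.0 − 0.076095·28.6)
α = (9.131 − 7.92) / (105.0 − 2.176) = 1.211/102.8 = 0.01178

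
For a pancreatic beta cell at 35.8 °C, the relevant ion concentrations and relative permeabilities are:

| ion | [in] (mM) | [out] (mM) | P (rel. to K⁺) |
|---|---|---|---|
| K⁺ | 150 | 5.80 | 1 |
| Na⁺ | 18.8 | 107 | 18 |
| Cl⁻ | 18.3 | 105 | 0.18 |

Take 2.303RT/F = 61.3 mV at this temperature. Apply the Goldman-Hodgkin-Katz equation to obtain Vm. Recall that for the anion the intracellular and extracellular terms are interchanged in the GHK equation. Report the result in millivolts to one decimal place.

Vm = 61.3 · log₁₀[(Σ P·[cation]ₒ + Σ P·[anion]ᵢ) / (Σ P·[cation]ᵢ + Σ P·[anion]ₒ)]
Numerator = 1×5.80 + 18×107 + 0.18×18.3 = 1935
Denominator = 1×150 + 18×18.8 + 0.18×105 = 507.3
Vm = 61.3 · log₁₀(3.8145) = 61.3 × (0.5814) = 35.64 mV

35.6 mV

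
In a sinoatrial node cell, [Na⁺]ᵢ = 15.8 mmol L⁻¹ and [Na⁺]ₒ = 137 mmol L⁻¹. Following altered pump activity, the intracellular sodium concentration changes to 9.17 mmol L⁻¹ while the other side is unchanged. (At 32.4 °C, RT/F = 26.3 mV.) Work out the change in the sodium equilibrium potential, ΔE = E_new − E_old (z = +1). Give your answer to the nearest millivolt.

E_old = (26.3/1)·ln(137/15.8) = 56.81 mV
E_new = (26.3/1)·ln(137/9.17) = 71.12 mV
ΔE = 71.12 − (56.81) = 14.31 mV

14 mV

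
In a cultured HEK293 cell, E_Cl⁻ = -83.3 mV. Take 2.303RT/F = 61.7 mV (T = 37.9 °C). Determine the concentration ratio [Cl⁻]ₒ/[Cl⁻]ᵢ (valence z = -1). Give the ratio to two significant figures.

22

log₁₀([out]/[in]) = E·z/(61.7) = -83.3 × -1 / 61.7 = 1.3501
[out]/[in] = 10^(1.3501) = 22.39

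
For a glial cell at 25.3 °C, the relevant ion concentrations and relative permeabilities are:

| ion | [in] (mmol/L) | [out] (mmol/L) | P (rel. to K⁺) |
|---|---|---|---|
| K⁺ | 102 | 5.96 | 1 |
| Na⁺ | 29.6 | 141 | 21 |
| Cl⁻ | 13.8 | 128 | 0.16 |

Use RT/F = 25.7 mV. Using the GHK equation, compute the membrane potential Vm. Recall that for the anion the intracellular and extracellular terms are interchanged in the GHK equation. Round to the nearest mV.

36 mV

Vm = 25.7 · ln[(Σ P·[cation]ₒ + Σ P·[anion]ᵢ) / (Σ P·[cation]ᵢ + Σ P·[anion]ₒ)]
Numerator = 1×5.96 + 21×141 + 0.16×13.8 = 2969
Denominator = 1×102 + 21×29.6 + 0.16×128 = 744.1
Vm = 25.7 · ln(3.9904) = 25.7 × (1.3839) = 35.57 mV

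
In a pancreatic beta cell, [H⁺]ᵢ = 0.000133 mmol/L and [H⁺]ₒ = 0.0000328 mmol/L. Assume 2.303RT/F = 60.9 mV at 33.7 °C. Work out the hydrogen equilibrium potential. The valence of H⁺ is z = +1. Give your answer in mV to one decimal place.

-37.0 mV

E = (60.9/z) · log₁₀([H⁺]_out/[H⁺]_in) with z = +1.
= (60.9/1) · log₁₀(0.0000328/0.000133) = 60.90 · log₁₀(0.2466)
= 60.90 · (-0.6080) = -37.03 mV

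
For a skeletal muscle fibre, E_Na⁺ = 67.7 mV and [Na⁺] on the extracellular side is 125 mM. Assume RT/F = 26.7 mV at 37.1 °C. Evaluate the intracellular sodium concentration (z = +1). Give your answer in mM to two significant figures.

Nernst: E = (26.7/1) · ln([out]/[in]), so ln([out]/[in]) = 67.7 × 1 / 26.7 = 2.5356.
[out]/[in] = e^(2.5356) = 12.62.
[in] = 125 / 12.62 = 9.902 mM.

9.9 mM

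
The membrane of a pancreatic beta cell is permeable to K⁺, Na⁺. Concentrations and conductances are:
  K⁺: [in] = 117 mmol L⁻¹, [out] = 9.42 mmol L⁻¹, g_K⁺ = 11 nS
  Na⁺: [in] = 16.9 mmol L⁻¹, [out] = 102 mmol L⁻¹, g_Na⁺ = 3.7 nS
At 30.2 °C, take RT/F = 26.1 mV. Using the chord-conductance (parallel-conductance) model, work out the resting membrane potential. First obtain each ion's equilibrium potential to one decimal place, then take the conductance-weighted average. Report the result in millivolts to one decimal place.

-37.4 mV

E_K⁺ = (26.1/1)·ln(9.42/117) = -65.8 mV
E_Na⁺ = (26.1/1)·ln(102/16.9) = 46.9 mV
Vm = (Σ gᵢEᵢ)/(Σ gᵢ) = (11·-65.8 + 3.7·46.9) / (11 + 3.7)
= -550.27 / 14.7 = -37.43 mV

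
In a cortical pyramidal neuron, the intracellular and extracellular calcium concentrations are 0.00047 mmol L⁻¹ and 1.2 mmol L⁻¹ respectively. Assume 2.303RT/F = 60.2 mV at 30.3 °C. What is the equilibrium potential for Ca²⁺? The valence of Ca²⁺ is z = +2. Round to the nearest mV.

E = (60.2/z) · log₁₀([Ca²⁺]_out/[Ca²⁺]_in) with z = +2.
= (60.2/2) · log₁₀(1.2/0.00047) = 30.10 · log₁₀(2553)
= 30.10 · (3.4071) = 102.55 mV

103 mV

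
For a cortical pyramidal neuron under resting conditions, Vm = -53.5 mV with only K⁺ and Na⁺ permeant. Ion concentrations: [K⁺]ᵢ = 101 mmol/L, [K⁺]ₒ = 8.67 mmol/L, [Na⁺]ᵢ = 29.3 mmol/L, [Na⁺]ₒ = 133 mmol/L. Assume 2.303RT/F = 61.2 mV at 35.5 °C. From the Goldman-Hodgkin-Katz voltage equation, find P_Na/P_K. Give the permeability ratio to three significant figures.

Let α = P_Na/P_K. GHK: Vm = 61.2·log₁₀[(Kₒ + α·Naₒ)/(Kᵢ + α·Naᵢ)].
10^(Vm/61.2) = 10^(-53.5/61.2) = 0.1336
So 0.1336·(Kᵢ + α·Naᵢ) = Kₒ + α·Naₒ → α = (0.1336·101.0 − 8.67) / (133.0 − 0.1336·29.3)
α = (13.49 − 8.67) / (133.0 − 3.915) = 4.824/129.1 = 0.03737

0.0374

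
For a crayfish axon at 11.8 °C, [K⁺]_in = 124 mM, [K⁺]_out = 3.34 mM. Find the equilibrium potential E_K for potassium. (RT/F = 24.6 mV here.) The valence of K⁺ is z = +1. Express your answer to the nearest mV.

E = (24.6/z) · ln([K⁺]_out/[K⁺]_in) with z = +1.
= (24.6/1) · ln(3.34/124) = 24.60 · ln(0.02694)
= 24.60 · (-3.6143) = -88.91 mV

-89 mV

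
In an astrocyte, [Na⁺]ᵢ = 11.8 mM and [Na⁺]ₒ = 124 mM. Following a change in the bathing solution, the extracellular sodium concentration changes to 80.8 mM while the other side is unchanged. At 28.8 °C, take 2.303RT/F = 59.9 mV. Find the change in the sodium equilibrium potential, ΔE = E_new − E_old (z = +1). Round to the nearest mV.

E_old = (59.9/1)·log₁₀(124/11.8) = 61.19 mV
E_new = (59.9/1)·log₁₀(80.8/11.8) = 50.05 mV
ΔE = 50.05 − (61.19) = -11.14 mV

-11 mV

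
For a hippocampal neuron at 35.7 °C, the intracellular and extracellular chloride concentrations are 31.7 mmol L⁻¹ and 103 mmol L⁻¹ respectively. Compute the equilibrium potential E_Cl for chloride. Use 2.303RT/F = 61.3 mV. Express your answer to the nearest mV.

-31 mV

E = (61.3/z) · log₁₀([Cl⁻]_out/[Cl⁻]_in) with z = -1.
For an anion, dividing by z = -1 reverses the sign.
= (61.3/-1) · log₁₀(103/31.7) = -61.30 · log₁₀(3.249)
= -61.30 · (0.5118) = -31.37 mV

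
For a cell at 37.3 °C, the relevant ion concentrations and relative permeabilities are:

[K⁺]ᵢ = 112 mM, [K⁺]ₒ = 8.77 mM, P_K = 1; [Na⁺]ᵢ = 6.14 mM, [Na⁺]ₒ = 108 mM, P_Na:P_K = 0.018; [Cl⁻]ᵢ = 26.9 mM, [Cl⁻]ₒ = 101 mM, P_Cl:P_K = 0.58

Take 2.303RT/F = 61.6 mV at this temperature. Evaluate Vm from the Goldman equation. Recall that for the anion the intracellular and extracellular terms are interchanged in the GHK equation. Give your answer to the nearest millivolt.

Vm = 61.6 · log₁₀[(Σ P·[cation]ₒ + Σ P·[anion]ᵢ) / (Σ P·[cation]ᵢ + Σ P·[anion]ₒ)]
Numerator = 1×8.77 + 0.018×108 + 0.58×26.9 = 26.32
Denominator = 1×112 + 0.018×6.14 + 0.58×101 = 170.7
Vm = 61.6 · log₁₀(0.15417) = 61.6 × (-0.8120) = -50.02 mV

-50 mV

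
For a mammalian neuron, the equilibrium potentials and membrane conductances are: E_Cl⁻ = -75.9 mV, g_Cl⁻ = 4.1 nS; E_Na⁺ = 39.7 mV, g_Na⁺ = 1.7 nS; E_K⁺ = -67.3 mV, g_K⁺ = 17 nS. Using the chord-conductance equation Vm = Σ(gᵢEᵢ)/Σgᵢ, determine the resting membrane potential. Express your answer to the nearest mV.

Σ gᵢEᵢ = 4.1·(-75.9) + 1.7·(39.7) + 17·(-67.3) = -1387.80
Σ gᵢ = 4.1 + 1.7 + 17 = 22.8
Vm = -1387.80 / 22.8 = -60.87 mV

-61 mV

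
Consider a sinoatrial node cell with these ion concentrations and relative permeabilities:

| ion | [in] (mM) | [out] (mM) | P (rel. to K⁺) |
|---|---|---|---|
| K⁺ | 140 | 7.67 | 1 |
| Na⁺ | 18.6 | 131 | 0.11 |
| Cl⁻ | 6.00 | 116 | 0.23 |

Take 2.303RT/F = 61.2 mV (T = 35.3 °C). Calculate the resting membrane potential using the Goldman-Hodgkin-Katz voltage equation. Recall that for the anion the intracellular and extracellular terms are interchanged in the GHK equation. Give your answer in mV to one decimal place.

Vm = 61.2 · log₁₀[(Σ P·[cation]ₒ + Σ P·[anion]ᵢ) / (Σ P·[cation]ᵢ + Σ P·[anion]ₒ)]
Numerator = 1×7.67 + 0.11×131 + 0.23×6.00 = 23.46
Denominator = 1×140 + 0.11×18.6 + 0.23×116 = 168.7
Vm = 61.2 · log₁₀(0.13904) = 61.2 × (-0.8569) = -52.44 mV

-52.4 mV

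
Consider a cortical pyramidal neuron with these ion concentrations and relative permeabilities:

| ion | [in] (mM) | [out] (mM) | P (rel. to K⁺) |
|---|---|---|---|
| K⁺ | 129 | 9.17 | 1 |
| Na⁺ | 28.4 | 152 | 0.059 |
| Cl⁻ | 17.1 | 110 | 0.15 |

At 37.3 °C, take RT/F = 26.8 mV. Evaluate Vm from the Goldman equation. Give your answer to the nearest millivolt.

Vm = 26.8 · ln[(Σ P·[cation]ₒ + Σ P·[anion]ᵢ) / (Σ P·[cation]ᵢ + Σ P·[anion]ₒ)]
Numerator = 1×9.17 + 0.059×152 + 0.15×17.1 = 20.7
Denominator = 1×129 + 0.059×28.4 + 0.15×110 = 147.2
Vm = 26.8 · ln(0.14067) = 26.8 × (-1.9613) = -52.56 mV

-53 mV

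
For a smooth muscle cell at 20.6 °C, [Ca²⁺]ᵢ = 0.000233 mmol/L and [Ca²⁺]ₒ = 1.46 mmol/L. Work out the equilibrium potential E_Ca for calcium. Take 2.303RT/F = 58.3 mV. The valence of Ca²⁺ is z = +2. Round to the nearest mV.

111 mV

E = (58.3/z) · log₁₀([Ca²⁺]_out/[Ca²⁺]_in) with z = +2.
= (58.3/2) · log₁₀(1.46/0.000233) = 29.15 · log₁₀(6266)
= 29.15 · (3.7970) = 110.68 mV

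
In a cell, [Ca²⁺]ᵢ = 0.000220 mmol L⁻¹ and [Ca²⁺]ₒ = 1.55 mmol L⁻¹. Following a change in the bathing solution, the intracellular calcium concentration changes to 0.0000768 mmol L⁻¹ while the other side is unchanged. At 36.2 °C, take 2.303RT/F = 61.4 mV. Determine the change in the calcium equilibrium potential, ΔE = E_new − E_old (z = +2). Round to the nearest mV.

E_old = (61.4/2)·log₁₀(1.55/0.000220) = 118.13 mV
E_new = (61.4/2)·log₁₀(1.55/0.0000768) = 132.16 mV
ΔE = 132.16 − (118.13) = 14.03 mV

14 mV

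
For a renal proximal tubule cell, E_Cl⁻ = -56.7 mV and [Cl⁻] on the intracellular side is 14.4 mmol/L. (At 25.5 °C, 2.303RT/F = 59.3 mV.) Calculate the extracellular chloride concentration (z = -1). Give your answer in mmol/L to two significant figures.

Nernst: E = (59.3/-1) · log₁₀([out]/[in]), so log₁₀([out]/[in]) = -56.7 × -1 / 59.3 = 0.9562.
[out]/[in] = 10^(0.9562) = 9.04.
[out] = 9.04 × 14.4 = 130.2 mmol/L.

130 mmol/L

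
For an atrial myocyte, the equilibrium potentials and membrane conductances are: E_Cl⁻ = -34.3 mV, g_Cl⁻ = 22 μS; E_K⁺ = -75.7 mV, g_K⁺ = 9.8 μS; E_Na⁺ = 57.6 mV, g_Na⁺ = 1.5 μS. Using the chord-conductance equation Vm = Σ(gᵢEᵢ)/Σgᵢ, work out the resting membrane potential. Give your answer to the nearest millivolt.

Σ gᵢEᵢ = 22·(-34.3) + 9.8·(-75.7) + 1.5·(57.6) = -1410.06
Σ gᵢ = 22 + 9.8 + 1.5 = 33.3
Vm = -1410.06 / 33.3 = -42.34 mV

-42 mV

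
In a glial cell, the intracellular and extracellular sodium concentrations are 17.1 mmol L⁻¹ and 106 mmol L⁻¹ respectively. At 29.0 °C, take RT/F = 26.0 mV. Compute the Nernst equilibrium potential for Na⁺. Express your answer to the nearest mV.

E = (26.0/z) · ln([Na⁺]_out/[Na⁺]_in) with z = +1.
= (26.0/1) · ln(106/17.1) = 26.00 · ln(6.199)
= 26.00 · (1.8244) = 47.43 mV

47 mV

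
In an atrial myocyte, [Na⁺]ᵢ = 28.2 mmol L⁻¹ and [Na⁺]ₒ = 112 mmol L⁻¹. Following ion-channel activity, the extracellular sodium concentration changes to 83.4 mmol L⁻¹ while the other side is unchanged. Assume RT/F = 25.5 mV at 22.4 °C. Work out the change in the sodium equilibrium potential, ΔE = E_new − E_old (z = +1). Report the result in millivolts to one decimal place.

-7.5 mV

E_old = (25.5/1)·ln(112/28.2) = 35.17 mV
E_new = (25.5/1)·ln(83.4/28.2) = 27.65 mV
ΔE = 27.65 − (35.17) = -7.52 mV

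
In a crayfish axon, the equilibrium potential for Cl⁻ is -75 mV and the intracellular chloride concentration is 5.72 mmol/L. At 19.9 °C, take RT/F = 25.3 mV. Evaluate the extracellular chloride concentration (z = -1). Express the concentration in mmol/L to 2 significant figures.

110 mmol/L

Nernst: E = (25.3/-1) · ln([out]/[in]), so ln([out]/[in]) = -75.0 × -1 / 25.3 = 2.9644.
[out]/[in] = e^(2.9644) = 19.38.
[out] = 19.38 × 5.72 = 110.9 mmol/L.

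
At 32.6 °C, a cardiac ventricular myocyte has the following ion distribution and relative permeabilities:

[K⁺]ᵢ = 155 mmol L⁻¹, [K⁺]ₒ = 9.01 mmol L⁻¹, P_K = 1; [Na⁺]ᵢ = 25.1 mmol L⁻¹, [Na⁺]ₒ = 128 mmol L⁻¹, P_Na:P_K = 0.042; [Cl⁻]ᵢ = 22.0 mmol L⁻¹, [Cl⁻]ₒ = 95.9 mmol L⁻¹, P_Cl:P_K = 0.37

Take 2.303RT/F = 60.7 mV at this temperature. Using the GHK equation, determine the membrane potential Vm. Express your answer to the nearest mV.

Vm = 60.7 · log₁₀[(Σ P·[cation]ₒ + Σ P·[anion]ᵢ) / (Σ P·[cation]ᵢ + Σ P·[anion]ₒ)]
Numerator = 1×9.01 + 0.042×128 + 0.37×22.0 = 22.53
Denominator = 1×155 + 0.042×25.1 + 0.37×95.9 = 191.5
Vm = 60.7 · log₁₀(0.11761) = 60.7 × (-0.9296) = -56.42 mV

-56 mV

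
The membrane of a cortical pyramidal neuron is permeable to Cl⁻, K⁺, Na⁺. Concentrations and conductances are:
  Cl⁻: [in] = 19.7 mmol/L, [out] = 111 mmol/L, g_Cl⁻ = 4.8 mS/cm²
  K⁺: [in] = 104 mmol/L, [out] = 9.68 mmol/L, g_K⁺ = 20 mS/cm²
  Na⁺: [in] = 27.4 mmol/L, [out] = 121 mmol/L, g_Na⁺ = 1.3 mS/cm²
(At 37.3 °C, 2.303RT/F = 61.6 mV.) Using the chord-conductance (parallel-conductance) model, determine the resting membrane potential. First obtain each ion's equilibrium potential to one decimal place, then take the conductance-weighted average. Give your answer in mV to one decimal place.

-55.2 mV

E_Cl⁻ = (61.6/-1)·log₁₀(111/19.7) = -46.3 mV
E_K⁺ = (61.6/1)·log₁₀(9.68/104) = -63.5 mV
E_Na⁺ = (61.6/1)·log₁₀(121/27.4) = 39.7 mV
Vm = (Σ gᵢEᵢ)/(Σ gᵢ) = (4.8·-46.3 + 20·-63.5 + 1.3·39.7) / (4.8 + 20 + 1.3)
= -1440.63 / 26.1 = -55.20 mV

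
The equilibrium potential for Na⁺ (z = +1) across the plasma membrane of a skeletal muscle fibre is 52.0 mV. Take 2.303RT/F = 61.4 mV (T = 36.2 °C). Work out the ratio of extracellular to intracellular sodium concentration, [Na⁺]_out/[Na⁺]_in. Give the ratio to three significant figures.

log₁₀([out]/[in]) = E·z/(61.4) = 52.0 × 1 / 61.4 = 0.8469
[out]/[in] = 10^(0.8469) = 7.029

7.03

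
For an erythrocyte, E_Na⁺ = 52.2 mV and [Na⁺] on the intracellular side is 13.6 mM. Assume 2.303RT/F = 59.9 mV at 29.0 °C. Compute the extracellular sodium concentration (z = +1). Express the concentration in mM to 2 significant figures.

100 mM

Nernst: E = (59.9/1) · log₁₀([out]/[in]), so log₁₀([out]/[in]) = 52.2 × 1 / 59.9 = 0.8715.
[out]/[in] = 10^(0.8715) = 7.438.
[out] = 7.438 × 13.6 = 101.2 mM.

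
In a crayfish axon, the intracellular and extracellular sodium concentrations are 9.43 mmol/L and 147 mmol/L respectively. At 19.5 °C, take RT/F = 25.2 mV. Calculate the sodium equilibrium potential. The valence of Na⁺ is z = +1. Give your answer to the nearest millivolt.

69 mV

E = (25.2/z) · ln([Na⁺]_out/[Na⁺]_in) with z = +1.
= (25.2/1) · ln(147/9.43) = 25.20 · ln(15.59)
= 25.20 · (2.7465) = 69.21 mV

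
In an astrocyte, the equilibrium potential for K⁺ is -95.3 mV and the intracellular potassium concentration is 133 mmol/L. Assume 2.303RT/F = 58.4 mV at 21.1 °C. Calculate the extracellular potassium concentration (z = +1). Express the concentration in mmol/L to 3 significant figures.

Nernst: E = (58.4/1) · log₁₀([out]/[in]), so log₁₀([out]/[in]) = -95.3 × 1 / 58.4 = -1.6318.
[out]/[in] = 10^(-1.6318) = 0.02334.
[out] = 0.02334 × 133 = 3.105 mmol/L.

3.10 mmol/L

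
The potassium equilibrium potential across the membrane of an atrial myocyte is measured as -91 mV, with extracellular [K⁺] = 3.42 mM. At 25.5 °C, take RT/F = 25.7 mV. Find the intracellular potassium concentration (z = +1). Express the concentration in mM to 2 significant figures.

120 mM

Nernst: E = (25.7/1) · ln([out]/[in]), so ln([out]/[in]) = -91.0 × 1 / 25.7 = -3.5409.
[out]/[in] = e^(-3.5409) = 0.02899.
[in] = 3.42 / 0.02899 = 118 mM.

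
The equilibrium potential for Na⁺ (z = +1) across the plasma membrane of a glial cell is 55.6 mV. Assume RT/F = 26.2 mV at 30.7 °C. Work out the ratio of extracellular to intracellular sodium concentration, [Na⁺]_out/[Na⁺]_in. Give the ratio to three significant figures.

8.35

ln([out]/[in]) = E·z/(26.2) = 55.6 × 1 / 26.2 = 2.1221
[out]/[in] = e^(2.1221) = 8.349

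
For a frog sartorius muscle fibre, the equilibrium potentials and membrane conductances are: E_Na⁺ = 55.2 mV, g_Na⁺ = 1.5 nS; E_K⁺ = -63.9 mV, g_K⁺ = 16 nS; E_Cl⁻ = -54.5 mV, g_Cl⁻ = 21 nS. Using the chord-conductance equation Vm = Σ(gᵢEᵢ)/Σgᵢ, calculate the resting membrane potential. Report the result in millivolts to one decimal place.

-54.1 mV

Σ gᵢEᵢ = 1.5·(55.2) + 16·(-63.9) + 21·(-54.5) = -2084.10
Σ gᵢ = 1.5 + 16 + 21 = 38.5
Vm = -2084.10 / 38.5 = -54.13 mV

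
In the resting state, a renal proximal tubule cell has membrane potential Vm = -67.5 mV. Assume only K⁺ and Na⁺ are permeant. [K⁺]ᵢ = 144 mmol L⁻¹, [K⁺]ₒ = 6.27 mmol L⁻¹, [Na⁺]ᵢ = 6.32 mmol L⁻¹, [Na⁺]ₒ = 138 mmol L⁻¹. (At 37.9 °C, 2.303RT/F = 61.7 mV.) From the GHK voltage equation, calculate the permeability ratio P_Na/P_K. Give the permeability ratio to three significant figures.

0.0387

Let α = P_Na/P_K. GHK: Vm = 61.7·log₁₀[(Kₒ + α·Naₒ)/(Kᵢ + α·Naᵢ)].
10^(Vm/61.7) = 10^(-67.5/61.7) = 0.080537
So 0.080537·(Kᵢ + α·Naᵢ) = Kₒ + α·Naₒ → α = (0.080537·144.0 − 6.27) / (138.0 − 0.080537·6.32)
α = (11.6 − 6.27) / (138.0 − 0.509) = 5.327/137.5 = 0.03875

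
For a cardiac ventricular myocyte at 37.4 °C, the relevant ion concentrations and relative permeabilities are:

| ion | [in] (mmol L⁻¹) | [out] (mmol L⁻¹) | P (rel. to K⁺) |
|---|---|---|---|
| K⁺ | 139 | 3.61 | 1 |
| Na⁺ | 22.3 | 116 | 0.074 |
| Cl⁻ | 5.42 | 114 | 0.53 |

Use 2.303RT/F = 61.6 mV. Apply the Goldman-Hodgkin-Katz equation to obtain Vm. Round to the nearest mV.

Vm = 61.6 · log₁₀[(Σ P·[cation]ₒ + Σ P·[anion]ᵢ) / (Σ P·[cation]ᵢ + Σ P·[anion]ₒ)]
Numerator = 1×3.61 + 0.074×116 + 0.53×5.42 = 15.07
Denominator = 1×139 + 0.074×22.3 + 0.53×114 = 201.1
Vm = 61.6 · log₁₀(0.074932) = 61.6 × (-1.1253) = -69.32 mV

-69 mV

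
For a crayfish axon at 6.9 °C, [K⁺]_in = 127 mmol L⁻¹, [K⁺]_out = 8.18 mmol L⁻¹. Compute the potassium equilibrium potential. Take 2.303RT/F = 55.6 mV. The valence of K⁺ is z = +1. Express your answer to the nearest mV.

E = (55.6/z) · log₁₀([K⁺]_out/[K⁺]_in) with z = +1.
= (55.6/1) · log₁₀(8.18/127) = 55.60 · log₁₀(0.06441)
= 55.60 · (-1.1911) = -66.22 mV

-66 mV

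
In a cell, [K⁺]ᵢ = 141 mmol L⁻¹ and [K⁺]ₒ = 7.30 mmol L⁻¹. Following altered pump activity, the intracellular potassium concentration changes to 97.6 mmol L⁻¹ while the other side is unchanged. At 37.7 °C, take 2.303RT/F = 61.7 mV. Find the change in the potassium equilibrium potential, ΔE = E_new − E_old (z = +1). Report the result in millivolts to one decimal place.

9.9 mV

E_old = (61.7/1)·log₁₀(7.30/141) = -79.34 mV
E_new = (61.7/1)·log₁₀(7.30/97.6) = -69.48 mV
ΔE = -69.48 − (-79.34) = 9.86 mV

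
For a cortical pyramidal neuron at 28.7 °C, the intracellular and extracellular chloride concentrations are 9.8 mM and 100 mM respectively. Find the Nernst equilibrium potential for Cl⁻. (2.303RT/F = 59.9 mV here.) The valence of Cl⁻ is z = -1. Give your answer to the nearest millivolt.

-60 mV

E = (59.9/z) · log₁₀([Cl⁻]_out/[Cl⁻]_in) with z = -1.
For an anion, dividing by z = -1 reverses the sign.
= (59.9/-1) · log₁₀(100/9.8) = -59.90 · log₁₀(10.2)
= -59.90 · (1.0088) = -60.43 mV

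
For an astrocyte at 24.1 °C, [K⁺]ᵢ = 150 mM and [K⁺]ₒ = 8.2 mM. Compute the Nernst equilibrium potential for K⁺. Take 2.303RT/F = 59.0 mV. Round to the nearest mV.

-74 mV

E = (59.0/z) · log₁₀([K⁺]_out/[K⁺]_in) with z = +1.
= (59.0/1) · log₁₀(8.2/150) = 59.00 · log₁₀(0.05467)
= 59.00 · (-1.2623) = -74.47 mV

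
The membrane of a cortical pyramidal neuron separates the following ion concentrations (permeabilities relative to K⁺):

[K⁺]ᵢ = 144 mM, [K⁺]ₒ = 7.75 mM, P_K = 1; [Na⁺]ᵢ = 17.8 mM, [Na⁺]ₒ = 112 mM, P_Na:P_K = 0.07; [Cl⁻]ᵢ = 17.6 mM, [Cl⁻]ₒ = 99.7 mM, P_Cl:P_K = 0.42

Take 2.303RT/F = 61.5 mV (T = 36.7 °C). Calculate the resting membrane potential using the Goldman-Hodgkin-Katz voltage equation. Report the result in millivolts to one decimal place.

-56.0 mV

Vm = 61.5 · log₁₀[(Σ P·[cation]ₒ + Σ P·[anion]ᵢ) / (Σ P·[cation]ᵢ + Σ P·[anion]ₒ)]
Numerator = 1×7.75 + 0.07×112 + 0.42×17.6 = 22.98
Denominator = 1×144 + 0.07×17.8 + 0.42×99.7 = 187.1
Vm = 61.5 · log₁₀(0.12282) = 61.5 × (-0.9107) = -56.01 mV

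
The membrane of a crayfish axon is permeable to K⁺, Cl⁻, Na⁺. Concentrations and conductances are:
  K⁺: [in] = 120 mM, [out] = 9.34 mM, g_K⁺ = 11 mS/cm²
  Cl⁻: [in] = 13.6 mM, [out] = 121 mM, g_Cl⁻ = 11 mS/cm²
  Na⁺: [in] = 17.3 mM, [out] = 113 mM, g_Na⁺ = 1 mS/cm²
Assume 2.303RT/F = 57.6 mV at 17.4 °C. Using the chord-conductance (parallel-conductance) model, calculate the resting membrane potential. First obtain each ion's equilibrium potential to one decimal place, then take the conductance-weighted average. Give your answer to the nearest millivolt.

E_K⁺ = (57.6/1)·log₁₀(9.34/120) = -63.9 mV
E_Cl⁻ = (57.6/-1)·log₁₀(121/13.6) = -54.7 mV
E_Na⁺ = (57.6/1)·log₁₀(113/17.3) = 46.9 mV
Vm = (Σ gᵢEᵢ)/(Σ gᵢ) = (11·-63.9 + 11·-54.7 + 1·46.9) / (11 + 11 + 1)
= -1257.70 / 23 = -54.68 mV

-55 mV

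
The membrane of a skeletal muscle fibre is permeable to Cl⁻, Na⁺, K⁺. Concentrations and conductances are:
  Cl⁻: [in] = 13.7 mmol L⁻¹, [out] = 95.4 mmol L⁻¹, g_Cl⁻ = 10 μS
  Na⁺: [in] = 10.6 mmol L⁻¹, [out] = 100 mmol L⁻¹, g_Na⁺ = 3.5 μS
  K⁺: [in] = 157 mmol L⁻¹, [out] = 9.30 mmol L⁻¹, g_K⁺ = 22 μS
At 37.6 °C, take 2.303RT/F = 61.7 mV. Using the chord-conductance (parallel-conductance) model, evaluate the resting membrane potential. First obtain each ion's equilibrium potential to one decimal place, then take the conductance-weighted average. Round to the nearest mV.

-56 mV

E_Cl⁻ = (61.7/-1)·log₁₀(95.4/13.7) = -52.0 mV
E_Na⁺ = (61.7/1)·log₁₀(100/10.6) = 60.1 mV
E_K⁺ = (61.7/1)·log₁₀(9.30/157) = -75.7 mV
Vm = (Σ gᵢEᵢ)/(Σ gᵢ) = (10·-52.0 + 3.5·60.1 + 22·-75.7) / (10 + 3.5 + 22)
= -1975.05 / 35.5 = -55.64 mV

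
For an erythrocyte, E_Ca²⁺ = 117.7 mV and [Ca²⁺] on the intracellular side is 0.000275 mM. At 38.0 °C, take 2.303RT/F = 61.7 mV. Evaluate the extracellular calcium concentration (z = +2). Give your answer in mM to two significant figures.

1.8 mM

Nernst: E = (61.7/2) · log₁₀([out]/[in]), so log₁₀([out]/[in]) = 117.7 × 2 / 61.7 = 3.8152.
[out]/[in] = 10^(3.8152) = 6535.
[out] = 6535 × 0.000275 = 1.797 mM.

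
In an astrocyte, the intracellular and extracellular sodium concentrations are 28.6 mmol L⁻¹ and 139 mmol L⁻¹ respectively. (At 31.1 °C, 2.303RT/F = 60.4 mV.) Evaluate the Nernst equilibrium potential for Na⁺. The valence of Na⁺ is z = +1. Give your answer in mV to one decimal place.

E = (60.4/z) · log₁₀([Na⁺]_out/[Na⁺]_in) with z = +1.
= (60.4/1) · log₁₀(139/28.6) = 60.40 · log₁₀(4.86)
= 60.40 · (0.6866) = 41.47 mV

41.5 mV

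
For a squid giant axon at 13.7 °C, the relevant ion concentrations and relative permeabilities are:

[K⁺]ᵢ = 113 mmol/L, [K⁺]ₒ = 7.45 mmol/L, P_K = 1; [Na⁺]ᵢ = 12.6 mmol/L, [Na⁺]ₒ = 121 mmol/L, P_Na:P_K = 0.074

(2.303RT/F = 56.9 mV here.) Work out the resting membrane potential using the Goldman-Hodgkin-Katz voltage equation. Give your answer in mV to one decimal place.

Vm = 56.9 · log₁₀[(Σ P·[cation]ₒ + Σ P·[anion]ᵢ) / (Σ P·[cation]ᵢ + Σ P·[anion]ₒ)]
Numerator = 1×7.45 + 0.074×121 = 16.4
Denominator = 1×113 + 0.074×12.6 = 113.9
Vm = 56.9 · log₁₀(0.14398) = 56.9 × (-0.8417) = -47.89 mV

-47.9 mV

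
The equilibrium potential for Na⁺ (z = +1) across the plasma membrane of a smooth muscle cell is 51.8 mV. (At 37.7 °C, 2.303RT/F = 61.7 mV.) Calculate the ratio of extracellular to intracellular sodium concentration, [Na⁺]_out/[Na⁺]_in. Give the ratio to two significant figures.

6.9

log₁₀([out]/[in]) = E·z/(61.7) = 51.8 × 1 / 61.7 = 0.8395
[out]/[in] = 10^(0.8395) = 6.911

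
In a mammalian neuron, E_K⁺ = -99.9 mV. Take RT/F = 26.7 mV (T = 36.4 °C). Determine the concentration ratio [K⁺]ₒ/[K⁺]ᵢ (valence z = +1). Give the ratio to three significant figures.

0.0237

ln([out]/[in]) = E·z/(26.7) = -99.9 × 1 / 26.7 = -3.7416
[out]/[in] = e^(-3.7416) = 0.02372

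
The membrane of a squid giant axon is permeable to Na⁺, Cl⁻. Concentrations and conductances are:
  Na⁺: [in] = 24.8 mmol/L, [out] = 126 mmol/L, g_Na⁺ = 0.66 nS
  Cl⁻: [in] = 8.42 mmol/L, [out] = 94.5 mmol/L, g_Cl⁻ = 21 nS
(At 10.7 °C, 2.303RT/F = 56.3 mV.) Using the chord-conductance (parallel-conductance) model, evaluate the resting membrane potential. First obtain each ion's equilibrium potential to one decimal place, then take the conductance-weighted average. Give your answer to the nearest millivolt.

-56 mV

E_Na⁺ = (56.3/1)·log₁₀(126/24.8) = 39.7 mV
E_Cl⁻ = (56.3/-1)·log₁₀(94.5/8.42) = -59.1 mV
Vm = (Σ gᵢEᵢ)/(Σ gᵢ) = (0.66·39.7 + 21·-59.1) / (0.66 + 21)
= -1214.90 / 21.66 = -56.09 mV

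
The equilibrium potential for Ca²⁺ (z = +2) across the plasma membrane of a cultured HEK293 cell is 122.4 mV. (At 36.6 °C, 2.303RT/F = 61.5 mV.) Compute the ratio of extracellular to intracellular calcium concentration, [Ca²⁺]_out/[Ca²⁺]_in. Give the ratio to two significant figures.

log₁₀([out]/[in]) = E·z/(61.5) = 122.4 × 2 / 61.5 = 3.9805
[out]/[in] = 10^(3.9805) = 9561

9600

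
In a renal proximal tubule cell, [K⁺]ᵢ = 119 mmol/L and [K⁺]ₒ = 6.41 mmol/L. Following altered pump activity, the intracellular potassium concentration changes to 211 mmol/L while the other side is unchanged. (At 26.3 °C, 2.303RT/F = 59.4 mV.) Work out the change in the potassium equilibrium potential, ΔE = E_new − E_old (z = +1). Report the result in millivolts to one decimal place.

E_old = (59.4/1)·log₁₀(6.41/119) = -75.36 mV
E_new = (59.4/1)·log₁₀(6.41/211) = -90.14 mV
ΔE = -90.14 − (-75.36) = -14.77 mV

-14.8 mV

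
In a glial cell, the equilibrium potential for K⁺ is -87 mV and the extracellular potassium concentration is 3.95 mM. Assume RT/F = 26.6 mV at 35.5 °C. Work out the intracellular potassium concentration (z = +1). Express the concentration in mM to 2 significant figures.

Nernst: E = (26.6/1) · ln([out]/[in]), so ln([out]/[in]) = -87.0 × 1 / 26.6 = -3.2707.
[out]/[in] = e^(-3.2707) = 0.03798.
[in] = 3.95 / 0.03798 = 104 mM.

100 mM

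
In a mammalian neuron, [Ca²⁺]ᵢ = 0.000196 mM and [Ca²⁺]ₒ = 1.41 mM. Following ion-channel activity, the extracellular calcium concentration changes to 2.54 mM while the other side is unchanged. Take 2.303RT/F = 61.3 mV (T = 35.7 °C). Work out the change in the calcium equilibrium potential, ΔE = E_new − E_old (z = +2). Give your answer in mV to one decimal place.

E_old = (61.3/2)·log₁₀(1.41/0.000196) = 118.22 mV
E_new = (61.3/2)·log₁₀(2.54/0.000196) = 126.05 mV
ΔE = 126.05 − (118.22) = 7.83 mV

7.8 mV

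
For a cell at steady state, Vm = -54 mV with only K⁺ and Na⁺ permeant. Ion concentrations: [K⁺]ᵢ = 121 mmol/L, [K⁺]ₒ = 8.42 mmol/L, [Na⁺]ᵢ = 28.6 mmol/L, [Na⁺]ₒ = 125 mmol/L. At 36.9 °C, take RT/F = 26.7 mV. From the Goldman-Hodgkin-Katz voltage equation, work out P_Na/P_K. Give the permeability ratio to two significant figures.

0.063

Let α = P_Na/P_K. GHK: Vm = 26.7·ln[(Kₒ + α·Naₒ)/(Kᵢ + α·Naᵢ)].
e^(Vm/26.7) = e^(-54.0/26.7) = 0.13233
So 0.13233·(Kᵢ + α·Naᵢ) = Kₒ + α·Naₒ → α = (0.13233·121.0 − 8.42) / (125.0 − 0.13233·28.6)
α = (16.01 − 8.42) / (125.0 − 3.785) = 7.592/121.2 = 0.06263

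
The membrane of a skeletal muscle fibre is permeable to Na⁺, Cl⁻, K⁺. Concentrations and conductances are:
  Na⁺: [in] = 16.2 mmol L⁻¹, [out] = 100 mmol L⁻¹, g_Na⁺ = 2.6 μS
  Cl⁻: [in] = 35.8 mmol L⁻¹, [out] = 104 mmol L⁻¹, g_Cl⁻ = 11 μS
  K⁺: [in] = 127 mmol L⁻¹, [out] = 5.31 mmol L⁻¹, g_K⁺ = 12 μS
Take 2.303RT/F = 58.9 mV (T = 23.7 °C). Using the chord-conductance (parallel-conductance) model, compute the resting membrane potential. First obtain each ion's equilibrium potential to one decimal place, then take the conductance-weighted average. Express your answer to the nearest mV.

E_Na⁺ = (58.9/1)·log₁₀(100/16.2) = 46.6 mV
E_Cl⁻ = (58.9/-1)·log₁₀(104/35.8) = -27.3 mV
E_K⁺ = (58.9/1)·log₁₀(5.31/127) = -81.2 mV
Vm = (Σ gᵢEᵢ)/(Σ gᵢ) = (2.6·46.6 + 11·-27.3 + 12·-81.2) / (2.6 + 11 + 12)
= -1153.54 / 25.6 = -45.06 mV

-45 mV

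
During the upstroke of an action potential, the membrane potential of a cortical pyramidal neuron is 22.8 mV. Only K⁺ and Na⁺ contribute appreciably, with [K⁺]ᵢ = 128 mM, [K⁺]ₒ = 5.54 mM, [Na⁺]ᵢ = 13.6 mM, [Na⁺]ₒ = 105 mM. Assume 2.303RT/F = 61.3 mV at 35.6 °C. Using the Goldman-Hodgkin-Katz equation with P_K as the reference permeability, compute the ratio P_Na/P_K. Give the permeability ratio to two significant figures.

Let α = P_Na/P_K. GHK: Vm = 61.3·log₁₀[(Kₒ + α·Naₒ)/(Kᵢ + α·Naᵢ)].
10^(Vm/61.3) = 10^(22.8/61.3) = 2.3547
So 2.3547·(Kᵢ + α·Naᵢ) = Kₒ + α·Naₒ → α = (2.3547·128.0 − 5.54) / (105.0 − 2.3547·13.6)
α = (301.4 − 5.54) / (105.0 − 32.02) = 295.9/72.98 = 4.054

4.1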